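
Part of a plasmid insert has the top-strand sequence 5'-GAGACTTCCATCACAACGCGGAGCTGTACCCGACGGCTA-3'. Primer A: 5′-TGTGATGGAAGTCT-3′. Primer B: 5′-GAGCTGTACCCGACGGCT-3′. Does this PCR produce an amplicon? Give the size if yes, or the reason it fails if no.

Primer A (TGTGATGGAAGTCT) has reverse complement AGACTTCCATCACA, which matches the top strand at positions 2–15; primer A anneals to the top strand there with its 3' end pointing upstream toward position 2.
Primer B (GAGCTGTACCCGACGGCT) matches the top strand directly at positions 21–38; it anneals to the bottom strand with its 3' end pointing downstream toward position 38.
The 3' ends diverge (primer A extends toward position 1, primer B toward position 39), so the primers never converge on a shared product.

No product — the primers' 3' ends point away from each other.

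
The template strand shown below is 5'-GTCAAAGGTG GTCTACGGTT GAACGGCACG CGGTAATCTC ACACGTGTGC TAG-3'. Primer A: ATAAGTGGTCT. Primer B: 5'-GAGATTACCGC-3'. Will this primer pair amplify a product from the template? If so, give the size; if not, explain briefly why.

No product — primer A has no binding site in the template.

Primer A (ATAAGTGGTCT) does not match the top strand, and its reverse complement AGACCACTTAT does not match either.
With no annealing site for primer A, no amplification occurs.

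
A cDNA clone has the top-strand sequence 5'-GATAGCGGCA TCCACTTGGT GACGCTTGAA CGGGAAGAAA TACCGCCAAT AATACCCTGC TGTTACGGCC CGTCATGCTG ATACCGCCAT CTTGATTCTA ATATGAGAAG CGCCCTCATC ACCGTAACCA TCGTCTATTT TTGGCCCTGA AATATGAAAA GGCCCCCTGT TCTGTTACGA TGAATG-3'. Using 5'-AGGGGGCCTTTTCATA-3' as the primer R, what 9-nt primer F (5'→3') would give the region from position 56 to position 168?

The reverse primer's reverse complement TATGAAAAGGCCCCCT matches the template at positions 153–168; the product starts at position 56.
The forward primer is identical to the top strand over positions 56–64: CCTGCTGTT.

5'-CCTGCTGTT-3'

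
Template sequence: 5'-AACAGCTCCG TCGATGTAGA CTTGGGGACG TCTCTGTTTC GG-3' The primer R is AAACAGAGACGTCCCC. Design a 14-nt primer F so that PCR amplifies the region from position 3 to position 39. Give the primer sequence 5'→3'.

The reverse primer's reverse complement GGGGACGTCTCTGTTT matches the template at positions 24–39; the product starts at position 3.
The forward primer is identical to the top strand over positions 3–16: CAGCTCCGTCGATG.

5'-CAGCTCCGTCGATG-3'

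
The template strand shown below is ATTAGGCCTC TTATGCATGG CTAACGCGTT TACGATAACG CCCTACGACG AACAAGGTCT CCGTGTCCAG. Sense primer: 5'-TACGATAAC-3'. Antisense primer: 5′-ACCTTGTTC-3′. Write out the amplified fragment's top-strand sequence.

5'-TACGATAACGCCCTACGACGAACAAGGT-3'

The forward primer matches the template at positions 31–39.
Reverse complement of the reverse primer: GAACAAGGT. This occurs on the top strand at positions 50–58.
The product is the template from position 31 through 58 (28 bp).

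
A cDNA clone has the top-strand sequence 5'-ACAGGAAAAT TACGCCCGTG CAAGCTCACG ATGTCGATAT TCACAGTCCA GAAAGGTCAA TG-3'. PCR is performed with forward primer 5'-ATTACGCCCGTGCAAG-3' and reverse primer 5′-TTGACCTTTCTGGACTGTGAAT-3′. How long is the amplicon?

52 bp

Forward primer ATTACGCCCGTGCAAG is found on the top strand at positions 9–24.
Reverse complement of the reverse primer: ATTCACAGTCCAGAAAGGTCAA. This occurs on the top strand at positions 39–60.
The product runs from position 9 to position 60, so its length is 60 − 9 + 1 = 52 bp.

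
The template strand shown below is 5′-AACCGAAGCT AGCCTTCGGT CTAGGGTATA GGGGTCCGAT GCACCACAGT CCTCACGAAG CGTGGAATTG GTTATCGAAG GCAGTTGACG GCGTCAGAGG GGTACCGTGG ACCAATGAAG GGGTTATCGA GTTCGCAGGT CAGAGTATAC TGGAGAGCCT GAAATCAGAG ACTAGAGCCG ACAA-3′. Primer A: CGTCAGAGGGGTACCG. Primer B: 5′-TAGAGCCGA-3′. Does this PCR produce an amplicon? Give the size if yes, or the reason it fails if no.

Primer A (CGTCAGAGGGGTACCG) matches the top strand at positions 92–107 (3' end points downstream).
Primer B (TAGAGCCGA) also matches the top strand directly, at positions 173–181 — its reverse complement TCGGCTCTA is not present.
Both primers anneal to the bottom strand with 3' ends pointing the same way, so neither can prime synthesis back toward the other.

No product — both primers anneal to the same strand and extend in the same direction.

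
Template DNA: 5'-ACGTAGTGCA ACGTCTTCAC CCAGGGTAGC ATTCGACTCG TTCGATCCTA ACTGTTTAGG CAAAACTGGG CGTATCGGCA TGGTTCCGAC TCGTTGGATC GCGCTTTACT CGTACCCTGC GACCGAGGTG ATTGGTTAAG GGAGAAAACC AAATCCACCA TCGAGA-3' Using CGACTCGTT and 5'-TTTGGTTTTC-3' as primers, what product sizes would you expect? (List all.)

120 bp, 67 bp

The forward primer CGACTCGTT matches the top strand at positions 34–42, 87–95.
The reverse primer's reverse complement is GAAAACCAAA, matching at positions 144–153.
Each forward site pairs with the reverse site to give a product ending at position 153: sizes 120, 67 bp.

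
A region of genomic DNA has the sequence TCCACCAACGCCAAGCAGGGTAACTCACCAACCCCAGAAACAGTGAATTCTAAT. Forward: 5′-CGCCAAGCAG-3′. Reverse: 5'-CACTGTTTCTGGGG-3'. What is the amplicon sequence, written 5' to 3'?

5'-CGCCAAGCAGGGTAACTCACCAACCCCAGAAACAGTG-3'

Scanning the template, CGCCAAGCAG occurs at positions 9–18; this primer anneals to the bottom strand there with its 3' end pointing downstream.
The reverse primer's reverse complement is CCCCAGAAACAGTG, which matches the template at positions 32–45.
The product is the template from position 9 through 45 (37 bp).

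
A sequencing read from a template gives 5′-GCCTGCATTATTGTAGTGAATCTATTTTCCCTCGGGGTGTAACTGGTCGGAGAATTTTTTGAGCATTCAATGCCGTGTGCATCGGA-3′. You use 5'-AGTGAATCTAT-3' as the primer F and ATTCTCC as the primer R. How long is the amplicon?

41 bp

Scanning the template, AGTGAATCTAT occurs at positions 15–25; this primer anneals to the bottom strand there with its 3' end pointing downstream.
Reverse complement of the reverse primer: GGAGAAT. This occurs on the top strand at positions 49–55.
Product length = (reverse-primer end) − (forward-primer start) + 1 = 55 − 15 + 1 = 41 bp.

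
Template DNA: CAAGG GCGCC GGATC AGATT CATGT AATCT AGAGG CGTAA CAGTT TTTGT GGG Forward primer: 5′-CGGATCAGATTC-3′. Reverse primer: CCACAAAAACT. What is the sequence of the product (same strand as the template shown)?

Forward primer CGGATCAGATTC is found on the top strand at positions 10–21.
Taking the reverse complement of CCACAAAAACT gives AGTTTTTGTGG, found at positions 42–52 on the template; the primer anneals here to the top strand with its 3' end pointing upstream.
The product is the template from position 10 through 52 (43 bp).

5'-CGGATCAGATTCATGTAATCTAGAGGCGTAACAGTTTTTGTGG-3'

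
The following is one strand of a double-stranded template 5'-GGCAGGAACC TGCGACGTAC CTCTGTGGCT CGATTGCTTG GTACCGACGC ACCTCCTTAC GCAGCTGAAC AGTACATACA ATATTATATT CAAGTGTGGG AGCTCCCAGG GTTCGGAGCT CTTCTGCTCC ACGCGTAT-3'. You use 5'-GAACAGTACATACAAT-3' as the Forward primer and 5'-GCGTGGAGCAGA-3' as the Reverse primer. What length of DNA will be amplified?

Forward primer GAACAGTACATACAAT is found on the top strand at positions 67–82.
The reverse primer's reverse complement is TCTGCTCCACGC, which matches the template at positions 123–134.
Amplicon spans positions 67–134: 68 bp.

68 bp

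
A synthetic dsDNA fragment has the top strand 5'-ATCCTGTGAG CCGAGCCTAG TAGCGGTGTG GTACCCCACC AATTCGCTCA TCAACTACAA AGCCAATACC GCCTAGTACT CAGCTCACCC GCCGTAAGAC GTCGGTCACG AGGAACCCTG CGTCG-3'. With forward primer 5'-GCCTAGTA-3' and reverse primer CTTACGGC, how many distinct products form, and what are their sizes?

Two products: 84 bp, 28 bp

The forward primer GCCTAGTA matches the top strand at positions 15–22, 71–78.
The reverse primer's reverse complement is GCCGTAAG, matching at positions 91–98.
Each forward site pairs with the reverse site to give a product ending at position 98: sizes 84, 28 bp.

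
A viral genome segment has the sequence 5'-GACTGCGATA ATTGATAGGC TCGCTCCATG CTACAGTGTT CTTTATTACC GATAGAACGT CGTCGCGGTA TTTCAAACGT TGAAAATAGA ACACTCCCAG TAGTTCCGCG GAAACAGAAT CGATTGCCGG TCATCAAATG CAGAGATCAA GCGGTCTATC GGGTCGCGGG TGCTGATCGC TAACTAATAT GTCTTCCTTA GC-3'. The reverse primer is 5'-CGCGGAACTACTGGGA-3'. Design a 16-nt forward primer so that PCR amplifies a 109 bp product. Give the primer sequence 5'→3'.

5'-ACTGCGATAATTGATA-3'

The reverse primer's reverse complement TCCCAGTAGTTCCGCG matches the template at positions 95–110, so the product ends at position 110.
A 109 bp product then starts at position 110 − 109 + 1 = 2.
The forward primer is identical to the top strand there: ACTGCGATAATTGATA.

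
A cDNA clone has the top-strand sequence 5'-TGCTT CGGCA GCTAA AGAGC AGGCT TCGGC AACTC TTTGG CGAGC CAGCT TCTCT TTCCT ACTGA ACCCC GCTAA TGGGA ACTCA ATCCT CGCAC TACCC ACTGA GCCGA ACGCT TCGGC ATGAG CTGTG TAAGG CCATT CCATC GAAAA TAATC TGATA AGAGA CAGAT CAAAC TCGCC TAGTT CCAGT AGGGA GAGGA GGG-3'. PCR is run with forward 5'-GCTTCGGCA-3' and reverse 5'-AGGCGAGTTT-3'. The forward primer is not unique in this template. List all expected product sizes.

The forward primer GCTTCGGCA matches the top strand at positions 2–10, 23–31, 113–121.
The reverse primer's reverse complement is AAACTCGCCT, matching at positions 172–181.
Each forward site pairs with the reverse site to give a product ending at position 181: sizes 180, 159, 69 bp.

180 bp, 159 bp, 69 bp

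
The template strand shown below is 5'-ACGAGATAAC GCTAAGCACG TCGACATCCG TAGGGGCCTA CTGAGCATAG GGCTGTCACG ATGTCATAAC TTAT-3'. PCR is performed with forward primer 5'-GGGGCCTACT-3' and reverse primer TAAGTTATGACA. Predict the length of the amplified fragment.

The forward primer matches the template at positions 33–42.
The reverse primer's reverse complement is TGTCATAACTTA, which matches the template at positions 62–73.
The product runs from position 33 to position 73, so its length is 73 − 33 + 1 = 41 bp.

41 bp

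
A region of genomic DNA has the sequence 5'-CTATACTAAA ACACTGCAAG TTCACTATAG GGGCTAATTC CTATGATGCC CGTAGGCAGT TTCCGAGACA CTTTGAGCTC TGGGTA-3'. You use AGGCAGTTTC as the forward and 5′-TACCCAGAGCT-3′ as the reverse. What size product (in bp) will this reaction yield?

33 bp

Scanning the template, AGGCAGTTTC occurs at positions 54–63; this primer anneals to the bottom strand there with its 3' end pointing downstream.
Reverse complement of the reverse primer: AGCTCTGGGTA. This occurs on the top strand at positions 76–86.
Product length = (reverse-primer end) − (forward-primer start) + 1 = 86 − 54 + 1 = 33 bp.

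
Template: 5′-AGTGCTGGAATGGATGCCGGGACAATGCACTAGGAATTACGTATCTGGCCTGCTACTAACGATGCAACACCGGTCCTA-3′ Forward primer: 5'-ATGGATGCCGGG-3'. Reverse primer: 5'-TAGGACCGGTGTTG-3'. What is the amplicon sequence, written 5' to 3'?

Scanning the template, ATGGATGCCGGG occurs at positions 10–21; this primer anneals to the bottom strand there with its 3' end pointing downstream.
Taking the reverse complement of TAGGACCGGTGTTG gives CAACACCGGTCCTA, found at positions 65–78 on the template; the primer anneals here to the top strand with its 3' end pointing upstream.
The product is the template from position 10 through 78 (69 bp).

5'-ATGGATGCCGGGACAATGCACTAGGAATTACGTATCTGGCCTGCTACTAACGATGCAACACCGGTCCTA-3'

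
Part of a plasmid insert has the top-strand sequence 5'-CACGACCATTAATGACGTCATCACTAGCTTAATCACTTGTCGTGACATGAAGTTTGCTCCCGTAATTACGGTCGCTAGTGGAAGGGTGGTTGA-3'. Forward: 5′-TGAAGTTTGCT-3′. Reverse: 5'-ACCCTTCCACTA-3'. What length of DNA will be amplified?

Scanning the template, TGAAGTTTGCT occurs at positions 48–58; this primer anneals to the bottom strand there with its 3' end pointing downstream.
Reverse complement of the reverse primer: TAGTGGAAGGGT. This occurs on the top strand at positions 76–87.
The product runs from position 48 to position 87, so its length is 87 − 48 + 1 = 40 bp.

40 bp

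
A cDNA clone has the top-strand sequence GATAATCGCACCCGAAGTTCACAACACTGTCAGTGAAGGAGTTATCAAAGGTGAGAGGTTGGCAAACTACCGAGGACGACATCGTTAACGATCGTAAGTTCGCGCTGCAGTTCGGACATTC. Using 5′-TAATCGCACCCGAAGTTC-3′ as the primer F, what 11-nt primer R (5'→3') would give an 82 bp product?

5'-CGATGTCGTCC-3'

The forward primer binds at positions 3–20, so an 82 bp product ends at position 3 + 82 − 1 = 84.
The reverse primer anneals to the top strand over positions 74–84, i.e. to GGACGACATCG.
Its sequence written 5'→3' is the reverse complement: CGATGTCGTCC.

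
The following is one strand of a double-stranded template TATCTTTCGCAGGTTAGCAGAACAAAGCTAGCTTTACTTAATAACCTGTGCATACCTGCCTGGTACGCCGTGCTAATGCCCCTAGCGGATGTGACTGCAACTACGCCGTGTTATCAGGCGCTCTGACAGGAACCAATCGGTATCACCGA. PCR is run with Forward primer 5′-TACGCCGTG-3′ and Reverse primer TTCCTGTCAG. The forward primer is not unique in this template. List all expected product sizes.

The forward primer TACGCCGTG matches the top strand at positions 64–72, 102–110.
The reverse primer's reverse complement is CTGACAGGAA, matching at positions 123–132.
Each forward site pairs with the reverse site to give a product ending at position 132: sizes 69, 31 bp.

69 bp, 31 bp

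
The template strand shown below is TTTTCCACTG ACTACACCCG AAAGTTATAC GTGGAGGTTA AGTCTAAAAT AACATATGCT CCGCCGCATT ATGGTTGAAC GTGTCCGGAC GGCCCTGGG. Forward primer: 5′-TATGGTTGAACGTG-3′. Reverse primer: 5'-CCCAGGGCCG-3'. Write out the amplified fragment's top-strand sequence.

5'-TATGGTTGAACGTGTCCGGACGGCCCTGGG-3'

The forward primer matches the template at positions 70–83.
Reverse complement of the reverse primer: CGGCCCTGGG. This occurs on the top strand at positions 90–99.
The product is the template from position 70 through 99 (30 bp).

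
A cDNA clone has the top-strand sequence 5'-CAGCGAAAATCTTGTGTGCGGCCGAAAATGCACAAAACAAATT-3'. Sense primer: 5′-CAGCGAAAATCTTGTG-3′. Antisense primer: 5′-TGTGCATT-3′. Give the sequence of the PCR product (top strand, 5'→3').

The forward primer matches the template at positions 1–16.
Taking the reverse complement of TGTGCATT gives AATGCACA, found at positions 27–34 on the template; the primer anneals here to the top strand with its 3' end pointing upstream.
The product is the template from position 1 through 34 (34 bp).

5'-CAGCGAAAATCTTGTGTGCGGCCGAAAATGCACA-3'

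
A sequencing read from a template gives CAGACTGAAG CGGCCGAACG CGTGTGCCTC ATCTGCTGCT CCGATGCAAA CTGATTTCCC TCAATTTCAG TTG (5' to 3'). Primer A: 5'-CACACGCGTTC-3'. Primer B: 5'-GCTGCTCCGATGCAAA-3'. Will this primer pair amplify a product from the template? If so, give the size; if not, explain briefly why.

No product — the primers' 3' ends point away from each other.

Primer A (CACACGCGTTC) has reverse complement GAACGCGTGTG, which matches the top strand at positions 16–26; primer A anneals to the top strand there with its 3' end pointing upstream toward position 16.
Primer B (GCTGCTCCGATGCAAA) matches the top strand directly at positions 35–50; it anneals to the bottom strand with its 3' end pointing downstream toward position 50.
The 3' ends diverge (primer A extends toward position 1, primer B toward position 73), so the primers never converge on a shared product.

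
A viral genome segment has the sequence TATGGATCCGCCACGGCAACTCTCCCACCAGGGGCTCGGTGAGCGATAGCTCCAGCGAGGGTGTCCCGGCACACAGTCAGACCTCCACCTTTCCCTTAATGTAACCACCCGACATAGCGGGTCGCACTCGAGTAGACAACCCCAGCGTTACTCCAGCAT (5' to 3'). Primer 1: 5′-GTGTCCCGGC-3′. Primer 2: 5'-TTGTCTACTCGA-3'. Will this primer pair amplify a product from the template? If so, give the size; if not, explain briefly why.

Yes — a 79 bp product.

Primer 1 (GTGTCCCGGC) matches the top strand at positions 61–70; it acts as a forward primer.
Primer 2's reverse complement is TCGAGTAGACAA, matching the top strand at positions 128–139; it acts as a reverse primer.
The 3' ends face each other across positions 61–139, giving a 79 bp product.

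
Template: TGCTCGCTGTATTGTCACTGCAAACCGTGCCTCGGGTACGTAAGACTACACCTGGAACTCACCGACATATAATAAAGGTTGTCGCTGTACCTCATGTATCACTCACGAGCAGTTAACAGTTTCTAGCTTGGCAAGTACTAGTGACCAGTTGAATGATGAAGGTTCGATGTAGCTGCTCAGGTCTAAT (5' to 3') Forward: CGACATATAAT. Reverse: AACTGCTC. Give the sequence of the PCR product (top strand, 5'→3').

5'-CGACATATAATAAAGGTTGTCGCTGTACCTCATGTATCACTCACGAGCAGTT-3'

Scanning the template, CGACATATAAT occurs at positions 63–73; this primer anneals to the bottom strand there with its 3' end pointing downstream.
Taking the reverse complement of AACTGCTC gives GAGCAGTT, found at positions 107–114 on the template; the primer anneals here to the top strand with its 3' end pointing upstream.
The product is the template from position 63 through 114 (52 bp).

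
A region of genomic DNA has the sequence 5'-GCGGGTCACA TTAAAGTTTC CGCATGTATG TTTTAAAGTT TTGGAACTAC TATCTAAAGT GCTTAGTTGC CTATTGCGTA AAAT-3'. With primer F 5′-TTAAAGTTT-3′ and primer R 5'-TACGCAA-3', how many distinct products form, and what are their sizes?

Two products: 70 bp, 48 bp

The forward primer TTAAAGTTT matches the top strand at positions 11–19, 33–41.
The reverse primer's reverse complement is TTGCGTA, matching at positions 74–80.
Each forward site pairs with the reverse site to give a product ending at position 80: sizes 70, 48 bp.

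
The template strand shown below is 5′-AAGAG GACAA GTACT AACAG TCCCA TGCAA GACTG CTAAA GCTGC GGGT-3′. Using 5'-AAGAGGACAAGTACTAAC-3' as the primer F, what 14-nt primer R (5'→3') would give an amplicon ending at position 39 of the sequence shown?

The forward primer binds at positions 1–18; the product's 3' end on the top strand is position 39.
The reverse primer anneals to the top strand over positions 26–39, i.e. to TGCAAGACTGCTAA.
Its sequence written 5'→3' is the reverse complement: TTAGCAGTCTTGCA.

5'-TTAGCAGTCTTGCA-3'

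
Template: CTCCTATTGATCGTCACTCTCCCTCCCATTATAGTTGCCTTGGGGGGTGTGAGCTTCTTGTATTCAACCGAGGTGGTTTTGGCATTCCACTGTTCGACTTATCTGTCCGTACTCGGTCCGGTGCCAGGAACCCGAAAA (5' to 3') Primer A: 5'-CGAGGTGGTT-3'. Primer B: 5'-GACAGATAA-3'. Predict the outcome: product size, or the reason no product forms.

Yes — a 39 bp product.

Primer A (CGAGGTGGTT) matches the top strand at positions 69–78; it acts as a forward primer.
Primer B's reverse complement is TTATCTGTC, matching the top strand at positions 99–107; it acts as a reverse primer.
The 3' ends face each other across positions 69–107, giving a 39 bp product.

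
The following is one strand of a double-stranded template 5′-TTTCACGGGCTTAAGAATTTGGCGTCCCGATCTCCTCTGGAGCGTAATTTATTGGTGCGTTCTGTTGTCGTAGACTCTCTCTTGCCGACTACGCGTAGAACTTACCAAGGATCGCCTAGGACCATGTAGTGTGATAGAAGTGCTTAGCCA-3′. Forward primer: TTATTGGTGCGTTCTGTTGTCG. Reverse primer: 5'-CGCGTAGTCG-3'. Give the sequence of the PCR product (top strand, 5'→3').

5'-TTATTGGTGCGTTCTGTTGTCGTAGACTCTCTCTTGCCGACTACGCG-3'

Forward primer TTATTGGTGCGTTCTGTTGTCG is found on the top strand at positions 49–70.
The reverse primer's reverse complement is CGACTACGCG, which matches the template at positions 86–95.
The product is the template from position 49 through 95 (47 bp).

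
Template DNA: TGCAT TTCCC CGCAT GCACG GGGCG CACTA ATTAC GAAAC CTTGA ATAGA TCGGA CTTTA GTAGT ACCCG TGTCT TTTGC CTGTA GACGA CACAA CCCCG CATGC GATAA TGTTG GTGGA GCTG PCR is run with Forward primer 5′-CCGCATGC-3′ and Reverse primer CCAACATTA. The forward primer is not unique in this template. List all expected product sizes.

107 bp, 19 bp

The forward primer CCGCATGC matches the top strand at positions 10–17, 98–105.
The reverse primer's reverse complement is TAATGTTGG, matching at positions 108–116.
Each forward site pairs with the reverse site to give a product ending at position 116: sizes 107, 19 bp.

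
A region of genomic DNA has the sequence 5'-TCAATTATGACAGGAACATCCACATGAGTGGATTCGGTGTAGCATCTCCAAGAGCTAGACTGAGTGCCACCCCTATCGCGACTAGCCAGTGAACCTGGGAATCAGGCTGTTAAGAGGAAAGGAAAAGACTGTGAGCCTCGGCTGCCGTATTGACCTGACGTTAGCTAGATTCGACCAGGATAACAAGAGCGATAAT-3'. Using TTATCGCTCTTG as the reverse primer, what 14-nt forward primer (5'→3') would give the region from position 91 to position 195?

5'-GAACCTGGGAATCA-3'

The reverse primer's reverse complement CAAGAGCGATAA matches the template at positions 184–195; the product starts at position 91.
The forward primer is identical to the top strand over positions 91–104: GAACCTGGGAATCA.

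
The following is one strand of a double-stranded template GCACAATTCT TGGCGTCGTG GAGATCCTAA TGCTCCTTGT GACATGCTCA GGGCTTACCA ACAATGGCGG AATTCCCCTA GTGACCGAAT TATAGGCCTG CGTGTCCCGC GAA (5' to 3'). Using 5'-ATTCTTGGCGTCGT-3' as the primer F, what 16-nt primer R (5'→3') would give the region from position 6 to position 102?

5'-CGCAGGCCTATAATTC-3'

The product's 3' end on the top strand is position 102.
The reverse primer anneals to the top strand over positions 87–102, i.e. to GAATTATAGGCCTGCG.
Its sequence written 5'→3' is the reverse complement: CGCAGGCCTATAATTC.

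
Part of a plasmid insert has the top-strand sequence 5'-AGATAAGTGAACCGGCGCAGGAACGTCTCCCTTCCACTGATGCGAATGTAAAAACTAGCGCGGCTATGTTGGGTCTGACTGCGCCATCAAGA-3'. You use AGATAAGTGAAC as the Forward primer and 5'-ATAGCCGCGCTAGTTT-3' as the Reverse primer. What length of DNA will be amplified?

67 bp

Forward primer AGATAAGTGAAC is found on the top strand at positions 1–12.
Taking the reverse complement of ATAGCCGCGCTAGTTT gives AAACTAGCGCGGCTAT, found at positions 52–67 on the template; the primer anneals here to the top strand with its 3' end pointing upstream.
The product runs from position 1 to position 67, so its length is 67 − 1 + 1 = 67 bp.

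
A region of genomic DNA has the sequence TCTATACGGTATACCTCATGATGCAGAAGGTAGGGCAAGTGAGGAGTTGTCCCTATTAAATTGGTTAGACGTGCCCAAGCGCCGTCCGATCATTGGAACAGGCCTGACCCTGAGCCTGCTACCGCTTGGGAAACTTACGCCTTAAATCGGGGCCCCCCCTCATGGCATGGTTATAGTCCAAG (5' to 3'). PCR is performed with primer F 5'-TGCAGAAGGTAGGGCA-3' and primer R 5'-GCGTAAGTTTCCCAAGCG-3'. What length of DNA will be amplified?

Forward primer TGCAGAAGGTAGGGCA is found on the top strand at positions 22–37.
The reverse primer's reverse complement is CGCTTGGGAAACTTACGC, which matches the template at positions 123–140.
Product length = (reverse-primer end) − (forward-primer start) + 1 = 140 − 22 + 1 = 119 bp.

119 bp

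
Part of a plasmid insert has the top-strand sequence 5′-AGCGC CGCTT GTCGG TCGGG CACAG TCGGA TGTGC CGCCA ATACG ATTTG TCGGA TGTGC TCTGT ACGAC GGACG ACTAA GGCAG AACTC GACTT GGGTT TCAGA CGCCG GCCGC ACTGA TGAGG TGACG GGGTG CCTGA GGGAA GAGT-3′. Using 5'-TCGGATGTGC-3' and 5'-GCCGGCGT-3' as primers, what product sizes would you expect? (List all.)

87 bp, 62 bp

The forward primer TCGGATGTGC matches the top strand at positions 26–35, 51–60.
The reverse primer's reverse complement is ACGCCGGC, matching at positions 105–112.
Each forward site pairs with the reverse site to give a product ending at position 112: sizes 87, 62 bp.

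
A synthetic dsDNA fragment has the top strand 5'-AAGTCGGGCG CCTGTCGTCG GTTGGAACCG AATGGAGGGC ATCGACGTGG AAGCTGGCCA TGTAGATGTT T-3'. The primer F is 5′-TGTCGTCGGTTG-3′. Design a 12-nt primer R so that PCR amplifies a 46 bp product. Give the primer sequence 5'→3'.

The forward primer binds at positions 13–24, so a 46 bp product ends at position 13 + 46 − 1 = 58.
The reverse primer anneals to the top strand over positions 47–58, i.e. to GTGGAAGCTGGC.
Its sequence written 5'→3' is the reverse complement: GCCAGCTTCCAC.

5'-GCCAGCTTCCAC-3'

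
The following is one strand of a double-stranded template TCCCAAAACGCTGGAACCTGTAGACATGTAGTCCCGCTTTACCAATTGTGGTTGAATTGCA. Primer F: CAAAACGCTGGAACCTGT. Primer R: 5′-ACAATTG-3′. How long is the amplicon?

The forward primer matches the template at positions 4–21.
Reverse complement of the reverse primer: CAATTGT. This occurs on the top strand at positions 43–49.
The product runs from position 4 to position 49, so its length is 49 − 4 + 1 = 46 bp.

46 bp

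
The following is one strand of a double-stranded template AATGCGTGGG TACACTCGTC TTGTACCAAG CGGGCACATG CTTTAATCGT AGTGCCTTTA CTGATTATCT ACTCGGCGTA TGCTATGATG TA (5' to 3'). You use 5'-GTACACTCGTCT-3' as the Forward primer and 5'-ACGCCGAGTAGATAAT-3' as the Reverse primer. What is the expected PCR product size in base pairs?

70 bp

Forward primer GTACACTCGTCT is found on the top strand at positions 10–21.
The reverse primer's reverse complement is ATTATCTACTCGGCGT, which matches the template at positions 64–79.
Product length = (reverse-primer end) − (forward-primer start) + 1 = 79 − 10 + 1 = 70 bp.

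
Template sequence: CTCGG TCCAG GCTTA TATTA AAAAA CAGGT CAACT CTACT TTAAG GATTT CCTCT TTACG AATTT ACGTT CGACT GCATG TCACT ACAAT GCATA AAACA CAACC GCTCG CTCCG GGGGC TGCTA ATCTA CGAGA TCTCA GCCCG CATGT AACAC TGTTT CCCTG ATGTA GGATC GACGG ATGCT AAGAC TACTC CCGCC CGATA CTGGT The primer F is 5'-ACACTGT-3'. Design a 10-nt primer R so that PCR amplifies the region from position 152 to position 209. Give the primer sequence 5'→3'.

The product's 3' end on the top strand is position 209.
The reverse primer anneals to the top strand over positions 200–209, i.e. to CCGATACTGG.
Its sequence written 5'→3' is the reverse complement: CCAGTATCGG.

5'-CCAGTATCGG-3'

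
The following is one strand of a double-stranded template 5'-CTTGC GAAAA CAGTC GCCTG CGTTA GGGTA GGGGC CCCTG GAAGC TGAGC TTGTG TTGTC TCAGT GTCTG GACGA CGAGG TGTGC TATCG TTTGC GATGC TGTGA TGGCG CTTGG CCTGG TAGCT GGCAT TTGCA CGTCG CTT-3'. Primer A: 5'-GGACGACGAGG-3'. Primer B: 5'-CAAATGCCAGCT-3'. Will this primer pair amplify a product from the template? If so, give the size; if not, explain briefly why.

Yes — a 64 bp product.

Primer A (GGACGACGAGG) matches the top strand at positions 70–80; it acts as a forward primer.
Primer B's reverse complement is AGCTGGCATTTG, matching the top strand at positions 122–133; it acts as a reverse primer.
The 3' ends face each other across positions 70–133, giving a 64 bp product.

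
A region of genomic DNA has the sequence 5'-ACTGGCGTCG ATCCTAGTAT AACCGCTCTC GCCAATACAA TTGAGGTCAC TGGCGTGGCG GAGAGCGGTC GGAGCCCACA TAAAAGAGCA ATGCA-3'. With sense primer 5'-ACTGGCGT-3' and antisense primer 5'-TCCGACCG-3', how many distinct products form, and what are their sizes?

The forward primer ACTGGCGT matches the top strand at positions 1–8, 49–56.
The reverse primer's reverse complement is CGGTCGGA, matching at positions 66–73.
Each forward site pairs with the reverse site to give a product ending at position 73: sizes 73, 25 bp.

Two products: 73 bp, 25 bp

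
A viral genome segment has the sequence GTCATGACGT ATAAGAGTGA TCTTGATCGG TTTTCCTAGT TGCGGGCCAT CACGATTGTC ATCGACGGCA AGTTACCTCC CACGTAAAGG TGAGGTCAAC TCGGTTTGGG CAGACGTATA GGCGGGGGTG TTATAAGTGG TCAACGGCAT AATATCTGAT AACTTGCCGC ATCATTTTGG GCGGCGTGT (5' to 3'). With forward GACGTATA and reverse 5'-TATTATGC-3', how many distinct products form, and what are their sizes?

Two products: 149 bp, 42 bp

The forward primer GACGTATA matches the top strand at positions 6–13, 113–120.
The reverse primer's reverse complement is GCATAATA, matching at positions 147–154.
Each forward site pairs with the reverse site to give a product ending at position 154: sizes 149, 42 bp.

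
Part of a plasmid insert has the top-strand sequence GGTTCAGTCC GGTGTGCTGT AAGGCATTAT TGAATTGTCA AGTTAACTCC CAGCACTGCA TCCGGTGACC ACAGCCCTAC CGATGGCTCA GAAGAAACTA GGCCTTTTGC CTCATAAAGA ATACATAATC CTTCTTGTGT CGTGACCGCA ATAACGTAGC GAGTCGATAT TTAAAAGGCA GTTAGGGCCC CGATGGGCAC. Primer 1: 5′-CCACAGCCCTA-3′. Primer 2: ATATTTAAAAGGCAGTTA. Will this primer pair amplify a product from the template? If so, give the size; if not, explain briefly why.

No product — both primers anneal to the same strand and extend in the same direction.

Primer 1 (CCACAGCCCTA) matches the top strand at positions 69–79 (3' end points downstream).
Primer 2 (ATATTTAAAAGGCAGTTA) also matches the top strand directly, at positions 167–184 — its reverse complement TAACTGCCTTTTAAATAT is not present.
Both primers anneal to the bottom strand with 3' ends pointing the same way, so neither can prime synthesis back toward the other.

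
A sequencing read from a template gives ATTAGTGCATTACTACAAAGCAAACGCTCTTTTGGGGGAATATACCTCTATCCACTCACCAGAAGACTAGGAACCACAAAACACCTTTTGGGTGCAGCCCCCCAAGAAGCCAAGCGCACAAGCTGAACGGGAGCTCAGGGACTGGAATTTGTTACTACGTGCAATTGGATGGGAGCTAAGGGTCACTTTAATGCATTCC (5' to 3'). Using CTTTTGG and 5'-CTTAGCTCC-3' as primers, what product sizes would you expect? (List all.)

152 bp, 96 bp

The forward primer CTTTTGG matches the top strand at positions 29–35, 85–91.
The reverse primer's reverse complement is GGAGCTAAG, matching at positions 172–180.
Each forward site pairs with the reverse site to give a product ending at position 180: sizes 152, 96 bp.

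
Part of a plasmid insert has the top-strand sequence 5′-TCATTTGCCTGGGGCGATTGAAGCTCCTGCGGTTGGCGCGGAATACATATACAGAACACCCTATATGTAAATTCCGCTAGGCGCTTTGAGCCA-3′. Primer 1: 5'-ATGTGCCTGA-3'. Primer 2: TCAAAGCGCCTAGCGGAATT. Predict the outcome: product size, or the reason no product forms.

Primer 1 (ATGTGCCTGA) does not match the top strand, and its reverse complement TCAGGCACAT does not match either.
With no annealing site for primer 1, no amplification occurs.

No product — primer 1 has no binding site in the template.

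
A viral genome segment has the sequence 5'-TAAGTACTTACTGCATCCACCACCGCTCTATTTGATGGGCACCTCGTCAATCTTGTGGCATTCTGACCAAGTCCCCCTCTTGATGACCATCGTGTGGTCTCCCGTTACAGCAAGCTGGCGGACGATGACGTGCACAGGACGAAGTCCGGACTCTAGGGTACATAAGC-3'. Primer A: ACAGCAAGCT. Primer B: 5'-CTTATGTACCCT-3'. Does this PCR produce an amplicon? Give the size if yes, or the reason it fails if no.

Primer A (ACAGCAAGCT) matches the top strand at positions 107–116; it acts as a forward primer.
Primer B's reverse complement is AGGGTACATAAG, matching the top strand at positions 155–166; it acts as a reverse primer.
The 3' ends face each other across positions 107–166, giving a 60 bp product.

Yes — a 60 bp product.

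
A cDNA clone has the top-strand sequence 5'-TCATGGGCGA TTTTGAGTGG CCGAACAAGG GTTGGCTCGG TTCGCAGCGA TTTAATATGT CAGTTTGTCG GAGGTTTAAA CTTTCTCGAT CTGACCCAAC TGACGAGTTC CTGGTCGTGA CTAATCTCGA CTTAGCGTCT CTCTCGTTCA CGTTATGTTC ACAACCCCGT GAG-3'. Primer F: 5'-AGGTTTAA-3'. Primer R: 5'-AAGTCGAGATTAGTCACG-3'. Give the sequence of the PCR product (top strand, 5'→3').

The forward primer matches the template at positions 72–79.
Reverse complement of the reverse primer: CGTGACTAATCTCGACTT. This occurs on the top strand at positions 116–133.
The product is the template from position 72 through 133 (62 bp).

5'-AGGTTTAAACTTTCTCGATCTGACCCAACTGACGAGTTCCTGGTCGTGACTAATCTCGACTT-3'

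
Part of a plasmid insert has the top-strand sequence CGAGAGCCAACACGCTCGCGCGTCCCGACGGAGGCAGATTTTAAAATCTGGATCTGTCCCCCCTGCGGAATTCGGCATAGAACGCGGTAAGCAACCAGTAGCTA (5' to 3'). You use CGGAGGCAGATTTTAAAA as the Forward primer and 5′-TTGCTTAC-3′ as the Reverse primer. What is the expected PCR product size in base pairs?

66 bp

The forward primer matches the template at positions 29–46.
The reverse primer's reverse complement is GTAAGCAA, which matches the template at positions 87–94.
Product length = (reverse-primer end) − (forward-primer start) + 1 = 94 − 29 + 1 = 66 bp.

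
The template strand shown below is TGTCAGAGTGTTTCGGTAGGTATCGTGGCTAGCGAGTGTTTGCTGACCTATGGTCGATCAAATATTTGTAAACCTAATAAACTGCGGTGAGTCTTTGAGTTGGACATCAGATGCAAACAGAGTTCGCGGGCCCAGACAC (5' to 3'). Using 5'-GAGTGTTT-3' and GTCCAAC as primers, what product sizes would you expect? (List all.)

100 bp, 72 bp

The forward primer GAGTGTTT matches the top strand at positions 6–13, 34–41.
The reverse primer's reverse complement is GTTGGAC, matching at positions 99–105.
Each forward site pairs with the reverse site to give a product ending at position 105: sizes 100, 72 bp.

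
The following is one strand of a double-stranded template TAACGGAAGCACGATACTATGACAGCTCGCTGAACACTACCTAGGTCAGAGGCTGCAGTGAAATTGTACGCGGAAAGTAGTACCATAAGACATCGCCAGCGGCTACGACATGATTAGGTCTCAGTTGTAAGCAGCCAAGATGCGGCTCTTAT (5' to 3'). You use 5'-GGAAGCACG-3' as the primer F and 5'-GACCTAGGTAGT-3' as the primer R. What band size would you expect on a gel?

43 bp

Scanning the template, GGAAGCACG occurs at positions 5–13; this primer anneals to the bottom strand there with its 3' end pointing downstream.
The reverse primer's reverse complement is ACTACCTAGGTC, which matches the template at positions 36–47.
The product runs from position 5 to position 47, so its length is 47 − 5 + 1 = 43 bp.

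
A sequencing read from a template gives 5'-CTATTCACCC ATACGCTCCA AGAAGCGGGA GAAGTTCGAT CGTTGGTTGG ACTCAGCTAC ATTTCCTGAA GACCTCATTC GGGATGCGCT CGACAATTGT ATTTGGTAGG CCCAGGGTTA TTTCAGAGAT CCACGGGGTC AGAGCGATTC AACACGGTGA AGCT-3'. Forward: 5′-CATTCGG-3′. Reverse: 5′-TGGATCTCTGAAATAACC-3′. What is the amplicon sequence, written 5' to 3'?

5'-CATTCGGGATGCGCTCGACAATTGTATTTGGTAGGCCCAGGGTTATTTCAGAGATCCA-3'

The forward primer matches the template at positions 76–82.
Reverse complement of the reverse primer: GGTTATTTCAGAGATCCA. This occurs on the top strand at positions 116–133.
The product is the template from position 76 through 133 (58 bp).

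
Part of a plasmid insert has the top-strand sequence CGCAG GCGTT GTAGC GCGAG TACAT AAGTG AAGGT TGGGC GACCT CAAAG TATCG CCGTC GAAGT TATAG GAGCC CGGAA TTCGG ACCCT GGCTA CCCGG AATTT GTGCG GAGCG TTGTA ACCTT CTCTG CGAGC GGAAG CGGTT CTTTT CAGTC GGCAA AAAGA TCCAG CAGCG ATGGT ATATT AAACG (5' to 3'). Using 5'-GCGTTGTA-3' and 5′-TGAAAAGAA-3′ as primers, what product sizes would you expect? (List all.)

147 bp, 40 bp

The forward primer GCGTTGTA matches the top strand at positions 6–13, 113–120.
The reverse primer's reverse complement is TTCTTTTCA, matching at positions 144–152.
Each forward site pairs with the reverse site to give a product ending at position 152: sizes 147, 40 bp.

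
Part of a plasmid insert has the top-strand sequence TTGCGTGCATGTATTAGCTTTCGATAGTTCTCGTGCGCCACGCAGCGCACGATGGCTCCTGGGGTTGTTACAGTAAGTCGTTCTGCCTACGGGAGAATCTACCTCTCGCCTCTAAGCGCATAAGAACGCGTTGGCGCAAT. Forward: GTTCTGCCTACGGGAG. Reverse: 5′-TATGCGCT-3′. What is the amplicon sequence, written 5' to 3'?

Forward primer GTTCTGCCTACGGGAG is found on the top strand at positions 80–95.
Reverse complement of the reverse primer: AGCGCATA. This occurs on the top strand at positions 115–122.
The product is the template from position 80 through 122 (43 bp).

5'-GTTCTGCCTACGGGAGAATCTACCTCTCGCCTCTAAGCGCATA-3'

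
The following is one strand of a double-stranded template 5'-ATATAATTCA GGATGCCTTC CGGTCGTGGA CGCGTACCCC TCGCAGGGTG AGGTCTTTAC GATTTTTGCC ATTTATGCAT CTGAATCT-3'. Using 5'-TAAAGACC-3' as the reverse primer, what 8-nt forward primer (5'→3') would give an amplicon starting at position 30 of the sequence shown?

5'-ACGCGTAC-3'

The reverse primer's reverse complement GGTCTTTA matches the template at positions 52–59; the product starts at position 30.
The forward primer is identical to the top strand over positions 30–37: ACGCGTAC.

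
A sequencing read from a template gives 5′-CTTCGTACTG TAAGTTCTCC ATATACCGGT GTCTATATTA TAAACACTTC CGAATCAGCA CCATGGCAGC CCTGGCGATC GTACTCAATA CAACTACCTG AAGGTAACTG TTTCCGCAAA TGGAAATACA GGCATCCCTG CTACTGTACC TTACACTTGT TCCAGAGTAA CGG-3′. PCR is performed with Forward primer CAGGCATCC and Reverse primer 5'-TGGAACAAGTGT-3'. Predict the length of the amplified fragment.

36 bp

The forward primer matches the template at positions 129–137.
Reverse complement of the reverse primer: ACACTTGTTCCA. This occurs on the top strand at positions 153–164.
Product length = (reverse-primer end) − (forward-primer start) + 1 = 164 − 129 + 1 = 36 bp.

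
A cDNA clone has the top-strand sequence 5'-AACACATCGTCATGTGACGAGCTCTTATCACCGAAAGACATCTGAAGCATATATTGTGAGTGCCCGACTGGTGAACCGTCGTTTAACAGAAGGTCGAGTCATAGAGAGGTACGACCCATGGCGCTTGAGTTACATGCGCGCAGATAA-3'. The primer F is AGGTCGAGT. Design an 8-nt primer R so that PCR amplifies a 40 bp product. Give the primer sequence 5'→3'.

5'-ACTCAAGC-3'

The forward primer binds at positions 91–99, so a 40 bp product ends at position 91 + 40 − 1 = 130.
The reverse primer anneals to the top strand over positions 123–130, i.e. to GCTTGAGT.
Its sequence written 5'→3' is the reverse complement: ACTCAAGC.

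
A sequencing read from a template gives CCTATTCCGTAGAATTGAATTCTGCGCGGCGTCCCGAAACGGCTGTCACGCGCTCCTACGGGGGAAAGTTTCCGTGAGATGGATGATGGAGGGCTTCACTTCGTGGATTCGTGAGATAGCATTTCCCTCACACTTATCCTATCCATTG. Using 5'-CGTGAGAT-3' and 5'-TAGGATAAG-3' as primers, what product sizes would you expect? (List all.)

The forward primer CGTGAGAT matches the top strand at positions 73–80, 110–117.
The reverse primer's reverse complement is CTTATCCTA, matching at positions 133–141.
Each forward site pairs with the reverse site to give a product ending at position 141: sizes 69, 32 bp.

69 bp, 32 bp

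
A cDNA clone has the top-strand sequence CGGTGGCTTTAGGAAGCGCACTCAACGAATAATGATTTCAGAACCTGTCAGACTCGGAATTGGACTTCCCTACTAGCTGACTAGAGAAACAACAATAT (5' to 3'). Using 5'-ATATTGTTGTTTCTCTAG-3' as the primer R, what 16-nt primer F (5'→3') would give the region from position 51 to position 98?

The reverse primer's reverse complement CTAGAGAAACAACAATAT matches the template at positions 81–98; the product starts at position 51.
The forward primer is identical to the top strand over positions 51–66: GACTCGGAATTGGACT.

5'-GACTCGGAATTGGACT-3'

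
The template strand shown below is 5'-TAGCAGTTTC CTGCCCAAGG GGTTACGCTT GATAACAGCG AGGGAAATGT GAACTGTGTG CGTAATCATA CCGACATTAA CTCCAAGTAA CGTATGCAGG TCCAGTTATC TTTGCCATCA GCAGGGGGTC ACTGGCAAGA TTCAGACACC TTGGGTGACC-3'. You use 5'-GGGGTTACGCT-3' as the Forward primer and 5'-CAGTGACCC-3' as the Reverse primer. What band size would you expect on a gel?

Scanning the template, GGGGTTACGCT occurs at positions 19–29; this primer anneals to the bottom strand there with its 3' end pointing downstream.
Reverse complement of the reverse primer: GGGTCACTG. This occurs on the top strand at positions 126–134.
Amplicon spans positions 19–134: 116 bp.

116 bp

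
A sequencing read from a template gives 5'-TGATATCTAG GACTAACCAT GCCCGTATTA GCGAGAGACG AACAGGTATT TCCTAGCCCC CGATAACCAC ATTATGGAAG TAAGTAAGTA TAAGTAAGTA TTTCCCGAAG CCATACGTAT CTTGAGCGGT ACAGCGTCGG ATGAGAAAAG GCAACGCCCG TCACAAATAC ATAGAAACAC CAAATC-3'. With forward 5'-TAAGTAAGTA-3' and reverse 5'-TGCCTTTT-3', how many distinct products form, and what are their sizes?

The forward primer TAAGTAAGTA matches the top strand at positions 81–90, 91–100.
The reverse primer's reverse complement is AAAAGGCA, matching at positions 146–153.
Each forward site pairs with the reverse site to give a product ending at position 153: sizes 73, 63 bp.

Two products: 73 bp, 63 bp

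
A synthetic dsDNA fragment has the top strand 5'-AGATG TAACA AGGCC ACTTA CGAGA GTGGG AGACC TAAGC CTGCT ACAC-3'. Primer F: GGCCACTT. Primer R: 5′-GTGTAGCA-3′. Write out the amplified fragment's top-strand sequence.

Forward primer GGCCACTT is found on the top strand at positions 12–19.
Reverse complement of the reverse primer: TGCTACAC. This occurs on the top strand at positions 42–49.
The product is the template from position 12 through 49 (38 bp).

5'-GGCCACTTACGAGAGTGGGAGACCTAAGCCTGCTACAC-3'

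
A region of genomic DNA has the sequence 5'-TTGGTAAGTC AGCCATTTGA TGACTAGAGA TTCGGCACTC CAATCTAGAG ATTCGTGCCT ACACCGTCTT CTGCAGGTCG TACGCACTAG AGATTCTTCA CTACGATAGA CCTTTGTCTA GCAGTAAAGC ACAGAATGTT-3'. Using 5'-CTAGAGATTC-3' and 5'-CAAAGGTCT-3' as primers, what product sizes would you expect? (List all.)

The forward primer CTAGAGATTC matches the top strand at positions 24–33, 45–54, 87–96.
The reverse primer's reverse complement is AGACCTTTG, matching at positions 108–116.
Each forward site pairs with the reverse site to give a product ending at position 116: sizes 93, 72, 30 bp.

93 bp, 72 bp, 30 bp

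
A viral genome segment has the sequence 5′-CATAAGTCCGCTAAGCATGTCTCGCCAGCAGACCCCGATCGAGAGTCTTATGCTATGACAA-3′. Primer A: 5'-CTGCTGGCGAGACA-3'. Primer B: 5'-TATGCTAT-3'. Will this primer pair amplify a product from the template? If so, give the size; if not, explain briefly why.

Primer A (CTGCTGGCGAGACA) has reverse complement TGTCTCGCCAGCAG, which matches the top strand at positions 18–31; primer A anneals to the top strand there with its 3' end pointing upstream toward position 18.
Primer B (TATGCTAT) matches the top strand directly at positions 49–56; it anneals to the bottom strand with its 3' end pointing downstream toward position 56.
The 3' ends diverge (primer A extends toward position 1, primer B toward position 61), so the primers never converge on a shared product.

No product — the primers' 3' ends point away from each other.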